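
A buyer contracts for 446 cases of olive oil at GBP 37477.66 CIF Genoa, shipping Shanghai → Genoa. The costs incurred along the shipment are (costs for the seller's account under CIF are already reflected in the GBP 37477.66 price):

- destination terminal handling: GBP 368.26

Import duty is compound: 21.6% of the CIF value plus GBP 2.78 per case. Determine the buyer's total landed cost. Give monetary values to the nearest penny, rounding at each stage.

CIF: the seller pays costs through ocean freight and marine insurance to the destination port.
The CIF price already equals the CIF value: 37477.66
Ad valorem component: 37477.66 × 21.6% = 8095.17
Specific component: 446 × 2.78 = 1239.88
Import duty = 8095.17 + 1239.88 = 9335.05
Buyer bears: destination terminal 368.26 + duty 9335.05 = 9703.31
Landed cost = invoice 37477.66 + 9703.31 = 47180.97

Total landed cost: GBP 47180.97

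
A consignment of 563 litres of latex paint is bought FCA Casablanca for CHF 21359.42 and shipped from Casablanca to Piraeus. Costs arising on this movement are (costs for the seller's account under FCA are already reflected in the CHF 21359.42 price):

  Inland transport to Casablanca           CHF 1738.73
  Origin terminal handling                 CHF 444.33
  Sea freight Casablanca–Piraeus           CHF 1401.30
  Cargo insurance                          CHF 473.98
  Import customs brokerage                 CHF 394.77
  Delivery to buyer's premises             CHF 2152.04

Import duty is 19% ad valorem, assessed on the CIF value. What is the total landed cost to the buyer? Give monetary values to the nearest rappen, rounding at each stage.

Total landed cost: CHF 30724.86

FCA: the seller delivers export-cleared goods to the carrier; the buyer bears costs from that point.
Already in the invoice (seller's account under FCA): inland to port — exclude.
CIF value = FCA price + origin terminal + freight + insurance = 21359.42 + 444.33 + 1401.30 + 473.98 = 23679.03
Import duty = 23679.03 × 19% = 4499.02
Buyer bears: origin terminal 444.33 + freight 1401.30 + insurance 473.98 + brokerage 394.77 + delivery 2152.04 + duty 4499.02 = 9365.44
Landed cost = invoice 21359.42 + 9365.44 = 30724.86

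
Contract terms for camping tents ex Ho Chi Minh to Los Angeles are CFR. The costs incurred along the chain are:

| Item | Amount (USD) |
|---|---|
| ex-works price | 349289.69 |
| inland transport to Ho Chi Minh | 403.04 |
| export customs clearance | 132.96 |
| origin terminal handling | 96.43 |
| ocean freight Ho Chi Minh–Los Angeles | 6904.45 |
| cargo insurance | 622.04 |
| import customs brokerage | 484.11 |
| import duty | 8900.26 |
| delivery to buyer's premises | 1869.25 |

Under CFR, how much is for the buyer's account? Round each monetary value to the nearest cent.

CFR: the seller pays costs through ocean freight to the destination port, but not insurance.
Seller's account: goods 349289.69 + inland to port 403.04 + export clearance 132.96 + origin terminal 96.43 + freight 6904.45 = 356826.57
Buyer's account: insurance 622.04 + brokerage 484.11 + duty 8900.26 + delivery 1869.25 = 11875.66

Buyer's account: USD 11875.66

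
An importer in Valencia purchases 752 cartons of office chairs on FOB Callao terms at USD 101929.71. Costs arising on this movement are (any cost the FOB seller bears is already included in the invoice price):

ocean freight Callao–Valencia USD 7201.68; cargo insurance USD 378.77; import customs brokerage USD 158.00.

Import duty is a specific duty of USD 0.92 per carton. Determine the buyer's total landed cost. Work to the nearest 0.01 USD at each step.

FOB: the seller bears costs until goods are on board at the origin port; the buyer bears freight, insurance and all costs thereafter.
CIF value = FOB price + freight + insurance = 101929.71 + 7201.68 + 378.77 = 109510.16
Import duty = 752 × 0.92 = 691.84
Buyer bears: freight 7201.68 + insurance 378.77 + brokerage 158.00 + duty 691.84 = 8430.29
Landed cost = invoice 101929.71 + 8430.29 = 110360.00

Total landed cost: USD 110360.00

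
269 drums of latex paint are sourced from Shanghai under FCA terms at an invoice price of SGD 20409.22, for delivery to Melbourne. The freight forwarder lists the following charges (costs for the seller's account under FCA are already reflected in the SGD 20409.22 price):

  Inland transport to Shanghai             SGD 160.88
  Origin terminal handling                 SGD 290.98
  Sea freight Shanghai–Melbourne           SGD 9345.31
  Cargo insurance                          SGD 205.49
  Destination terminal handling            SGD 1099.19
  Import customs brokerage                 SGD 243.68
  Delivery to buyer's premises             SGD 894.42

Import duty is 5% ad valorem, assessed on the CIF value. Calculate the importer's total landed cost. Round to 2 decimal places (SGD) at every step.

Total landed cost: SGD 34000.84

FCA: the seller delivers export-cleared goods to the carrier; the buyer bears costs from that point.
Already in the invoice (seller's account under FCA): inland to port — exclude.
CIF value = FCA price + origin terminal + freight + insurance = 20409.22 + 290.98 + 9345.31 + 205.49 = 30251.00
Import duty = 30251.00 × 5% = 1512.55
Buyer bears: origin terminal 290.98 + freight 9345.31 + insurance 205.49 + destination terminal 1099.19 + brokerage 243.68 + delivery 894.42 + duty 1512.55 = 13591.62
Landed cost = invoice 20409.22 + 13591.62 = 34000.84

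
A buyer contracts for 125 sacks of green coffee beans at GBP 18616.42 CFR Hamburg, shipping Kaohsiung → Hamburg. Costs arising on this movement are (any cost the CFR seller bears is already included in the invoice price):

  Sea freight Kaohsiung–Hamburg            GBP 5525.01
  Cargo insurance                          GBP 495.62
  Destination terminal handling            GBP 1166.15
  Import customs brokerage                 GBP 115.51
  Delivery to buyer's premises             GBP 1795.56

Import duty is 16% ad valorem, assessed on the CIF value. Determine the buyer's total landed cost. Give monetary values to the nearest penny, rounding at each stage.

Total landed cost: GBP 25247.19

CFR: the seller pays costs through ocean freight to the destination port, but not insurance.
Already in the invoice (seller's account under CFR): freight — exclude.
CIF value = CFR price + insurance = 18616.42 + 495.62 = 19112.04
Import duty = 19112.04 × 16% = 3057.93
Buyer bears: insurance 495.62 + destination terminal 1166.15 + brokerage 115.51 + delivery 1795.56 + duty 3057.93 = 6630.77
Landed cost = invoice 18616.42 + 6630.77 = 25247.19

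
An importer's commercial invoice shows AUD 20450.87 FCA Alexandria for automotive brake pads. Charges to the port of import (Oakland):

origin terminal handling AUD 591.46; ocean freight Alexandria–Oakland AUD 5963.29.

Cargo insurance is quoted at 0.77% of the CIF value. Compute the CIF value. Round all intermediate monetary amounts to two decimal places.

Let C be the CIF value. C = FCA price + pre-shipment costs + freight + 0.77% × C
C − 0.77% × C = 20450.87 + 591.46 + 5963.29
0.9923 × C = 27005.62
C = 27005.62 / 0.9923 = 27215.18
Insurance premium = 0.77% × 27215.18 = 209.56

CIF value: AUD 27215.18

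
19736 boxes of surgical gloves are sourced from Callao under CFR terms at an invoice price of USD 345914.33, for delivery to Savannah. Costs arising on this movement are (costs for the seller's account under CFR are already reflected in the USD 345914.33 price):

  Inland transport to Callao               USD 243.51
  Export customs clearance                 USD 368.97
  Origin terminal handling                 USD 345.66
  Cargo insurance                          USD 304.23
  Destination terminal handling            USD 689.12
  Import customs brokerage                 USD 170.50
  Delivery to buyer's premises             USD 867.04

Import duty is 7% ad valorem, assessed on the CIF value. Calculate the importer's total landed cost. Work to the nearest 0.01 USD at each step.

Total landed cost: USD 372180.52

CFR: the seller pays costs through ocean freight to the destination port, but not insurance.
Already in the invoice (seller's account under CFR): inland to port, export clearance, origin terminal — exclude.
CIF value = CFR price + insurance = 345914.33 + 304.23 = 346218.56
Import duty = 346218.56 × 7% = 24235.30
Buyer bears: insurance 304.23 + destination terminal 689.12 + brokerage 170.50 + delivery 867.04 + duty 24235.30 = 26266.19
Landed cost = invoice 345914.33 + 26266.19 = 372180.52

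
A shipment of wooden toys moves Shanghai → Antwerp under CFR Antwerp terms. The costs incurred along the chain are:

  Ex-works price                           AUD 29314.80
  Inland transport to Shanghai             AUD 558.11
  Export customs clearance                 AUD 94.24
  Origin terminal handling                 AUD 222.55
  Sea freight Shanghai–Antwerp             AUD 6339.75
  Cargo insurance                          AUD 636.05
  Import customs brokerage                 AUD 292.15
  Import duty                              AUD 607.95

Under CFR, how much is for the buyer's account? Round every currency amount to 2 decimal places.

Buyer's account: AUD 1536.15

CFR: the seller pays costs through ocean freight to the destination port, but not insurance.
Seller's account: goods 29314.80 + inland to port 558.11 + export clearance 94.24 + origin terminal 222.55 + freight 6339.75 = 36529.45
Buyer's account: insurance 636.05 + brokerage 292.15 + duty 607.95 = 1536.15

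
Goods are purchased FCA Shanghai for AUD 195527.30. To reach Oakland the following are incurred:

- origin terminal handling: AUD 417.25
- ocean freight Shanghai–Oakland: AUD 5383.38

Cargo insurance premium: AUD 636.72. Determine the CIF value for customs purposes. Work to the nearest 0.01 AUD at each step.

CIF value: AUD 201964.65

CIF = FCA price + pre-shipment costs + freight + insurance
CIF = 195527.30 + 417.25 + 5383.38 + 636.72 = 201964.65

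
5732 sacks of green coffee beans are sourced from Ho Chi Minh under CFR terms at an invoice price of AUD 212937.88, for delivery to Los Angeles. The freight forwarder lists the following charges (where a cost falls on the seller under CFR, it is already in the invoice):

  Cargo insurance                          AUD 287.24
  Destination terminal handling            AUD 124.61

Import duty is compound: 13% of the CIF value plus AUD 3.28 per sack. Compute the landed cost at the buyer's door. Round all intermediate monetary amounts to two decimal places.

CFR: the seller pays costs through ocean freight to the destination port, but not insurance.
CIF value = CFR price + insurance = 212937.88 + 287.24 = 213225.12
Ad valorem component: 213225.12 × 13% = 27719.27
Specific component: 5732 × 3.28 = 18800.96
Import duty = 27719.27 + 18800.96 = 46520.23
Buyer bears: insurance 287.24 + destination terminal 124.61 + duty 46520.23 = 46932.08
Landed cost = invoice 212937.88 + 46932.08 = 259869.96

Total landed cost: AUD 259869.96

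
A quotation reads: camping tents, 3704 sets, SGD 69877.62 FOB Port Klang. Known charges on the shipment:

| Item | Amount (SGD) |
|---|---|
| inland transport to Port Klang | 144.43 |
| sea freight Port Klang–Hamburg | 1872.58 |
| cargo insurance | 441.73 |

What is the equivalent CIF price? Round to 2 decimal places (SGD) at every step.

CIF price: SGD 72191.93

Not relevant to the conversion: inland to port — on the seller under both FOB and CIF; already in the FOB price and stays in the CIF price.
From FOB to CIF, the seller additionally bears: freight, insurance.
CIF price = 69877.62 + 1872.58 + 441.73 = 72191.93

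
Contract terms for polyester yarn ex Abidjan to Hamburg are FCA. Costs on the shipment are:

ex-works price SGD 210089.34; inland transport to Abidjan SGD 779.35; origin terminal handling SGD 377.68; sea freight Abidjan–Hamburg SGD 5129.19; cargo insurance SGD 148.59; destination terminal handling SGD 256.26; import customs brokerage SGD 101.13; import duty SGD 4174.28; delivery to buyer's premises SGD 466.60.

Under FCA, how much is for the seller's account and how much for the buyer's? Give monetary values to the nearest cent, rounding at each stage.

Seller: SGD 210868.69; buyer: SGD 10653.73

FCA: the seller delivers export-cleared goods to the carrier; the buyer bears costs from that point.
Seller's account: goods 210089.34 + inland to port 779.35 = 210868.69
Buyer's account: origin terminal 377.68 + freight 5129.19 + insurance 148.59 + destination terminal 256.26 + brokerage 101.13 + duty 4174.28 + delivery 466.60 = 10653.73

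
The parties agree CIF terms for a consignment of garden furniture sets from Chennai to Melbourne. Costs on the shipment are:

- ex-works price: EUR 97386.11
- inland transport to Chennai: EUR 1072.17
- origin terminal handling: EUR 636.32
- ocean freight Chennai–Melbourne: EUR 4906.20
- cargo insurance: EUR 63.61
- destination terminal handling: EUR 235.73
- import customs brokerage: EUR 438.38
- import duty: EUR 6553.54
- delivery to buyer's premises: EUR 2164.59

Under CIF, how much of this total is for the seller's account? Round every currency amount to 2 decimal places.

CIF: the seller pays costs through ocean freight and marine insurance to the destination port.
Seller's account: goods 97386.11 + inland to port 1072.17 + origin terminal 636.32 + freight 4906.20 + insurance 63.61 = 104064.41
Buyer's account: destination terminal 235.73 + brokerage 438.38 + duty 6553.54 + delivery 2164.59 = 9392.24

Seller's account: EUR 104064.41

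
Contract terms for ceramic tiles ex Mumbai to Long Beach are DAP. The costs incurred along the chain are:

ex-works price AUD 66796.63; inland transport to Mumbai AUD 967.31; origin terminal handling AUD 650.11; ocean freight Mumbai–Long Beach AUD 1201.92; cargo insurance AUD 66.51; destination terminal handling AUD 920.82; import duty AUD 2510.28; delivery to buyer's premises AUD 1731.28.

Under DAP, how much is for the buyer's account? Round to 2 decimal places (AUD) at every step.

Buyer's account: AUD 2510.28

DAP: the seller bears all costs to the named destination except import duty and clearance.
Seller's account: goods 66796.63 + inland to port 967.31 + origin terminal 650.11 + freight 1201.92 + insurance 66.51 + destination terminal 920.82 + delivery 1731.28 = 72334.58
Buyer's account: duty 2510.28 = 2510.28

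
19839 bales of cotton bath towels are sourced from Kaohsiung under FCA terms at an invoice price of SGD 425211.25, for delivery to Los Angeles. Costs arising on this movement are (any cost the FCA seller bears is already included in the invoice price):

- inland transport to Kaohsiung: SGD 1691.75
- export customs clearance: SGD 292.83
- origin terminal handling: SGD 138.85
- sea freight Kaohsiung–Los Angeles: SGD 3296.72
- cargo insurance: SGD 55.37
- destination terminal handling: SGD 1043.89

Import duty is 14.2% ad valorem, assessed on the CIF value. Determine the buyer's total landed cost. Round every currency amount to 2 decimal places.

Total landed cost: SGD 490621.79

FCA: the seller delivers export-cleared goods to the carrier; the buyer bears costs from that point.
Already in the invoice (seller's account under FCA): inland to port, export clearance — exclude.
CIF value = FCA price + origin terminal + freight + insurance = 425211.25 + 138.85 + 3296.72 + 55.37 = 428702.19
Import duty = 428702.19 × 14.2% = 60875.71
Buyer bears: origin terminal 138.85 + freight 3296.72 + insurance 55.37 + destination terminal 1043.89 + duty 60875.71 = 65410.54
Landed cost = invoice 425211.25 + 65410.54 = 490621.79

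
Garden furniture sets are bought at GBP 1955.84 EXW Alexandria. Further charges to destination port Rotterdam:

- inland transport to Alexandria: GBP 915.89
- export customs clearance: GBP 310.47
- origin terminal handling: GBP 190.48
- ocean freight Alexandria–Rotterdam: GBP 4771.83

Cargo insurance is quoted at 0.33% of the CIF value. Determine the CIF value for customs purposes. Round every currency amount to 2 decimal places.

CIF value: GBP 8171.48

Let C be the CIF value. C = EXW price + pre-shipment costs + freight + 0.33% × C
C − 0.33% × C = 1955.84 + 915.89 + 310.47 + 190.48 + 4771.83
0.9967 × C = 8144.51
C = 8144.51 / 0.9967 = 8171.48
Insurance premium = 0.33% × 8171.48 = 26.97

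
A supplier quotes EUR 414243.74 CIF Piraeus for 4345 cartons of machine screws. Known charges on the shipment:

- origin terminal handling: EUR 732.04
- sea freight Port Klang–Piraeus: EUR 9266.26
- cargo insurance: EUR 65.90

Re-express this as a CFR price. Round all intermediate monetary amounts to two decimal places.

Not relevant to the conversion: freight, origin terminal — on the seller under both CIF and CFR; already in the CIF price and stays in the CFR price.
From CIF to CFR, the seller no longer bears: insurance.
CFR price = 414243.74 − 65.90 = 414177.84

CFR price: EUR 414177.84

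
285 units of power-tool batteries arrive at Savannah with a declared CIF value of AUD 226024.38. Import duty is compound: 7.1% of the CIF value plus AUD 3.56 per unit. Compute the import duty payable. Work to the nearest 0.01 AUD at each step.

Import duty: AUD 17062.33

Ad valorem component: 226024.38 × 7.1% = 16047.73
Specific component: 285 × 3.56 = 1014.60
Import duty = 16047.73 + 1014.60 = 17062.33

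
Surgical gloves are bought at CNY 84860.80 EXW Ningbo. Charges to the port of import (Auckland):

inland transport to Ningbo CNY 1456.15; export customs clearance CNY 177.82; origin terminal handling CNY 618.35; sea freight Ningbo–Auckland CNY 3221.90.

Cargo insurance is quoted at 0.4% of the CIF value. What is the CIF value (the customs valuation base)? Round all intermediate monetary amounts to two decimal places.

Let C be the CIF value. C = EXW price + pre-shipment costs + freight + 0.4% × C
C − 0.4% × C = 84860.80 + 1456.15 + 177.82 + 618.35 + 3221.90
0.996 × C = 90335.02
C = 90335.02 / 0.996 = 90697.81
Insurance premium = 0.4% × 90697.81 = 362.79

CIF value: CNY 90697.81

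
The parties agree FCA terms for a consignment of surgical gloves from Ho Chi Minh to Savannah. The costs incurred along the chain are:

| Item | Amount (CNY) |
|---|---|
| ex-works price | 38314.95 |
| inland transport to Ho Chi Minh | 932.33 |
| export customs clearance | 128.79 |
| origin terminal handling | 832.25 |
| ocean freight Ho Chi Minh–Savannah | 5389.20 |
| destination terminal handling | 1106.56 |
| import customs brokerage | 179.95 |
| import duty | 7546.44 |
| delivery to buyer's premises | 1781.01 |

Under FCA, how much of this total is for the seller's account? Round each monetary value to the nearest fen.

FCA: the seller delivers export-cleared goods to the carrier; the buyer bears costs from that point.
Seller's account: goods 38314.95 + inland to port 932.33 + export clearance 128.79 = 39376.07
Buyer's account: origin terminal 832.25 + freight 5389.20 + destination terminal 1106.56 + brokerage 179.95 + duty 7546.44 + delivery 1781.01 = 16835.41

Seller's account: CNY 39376.07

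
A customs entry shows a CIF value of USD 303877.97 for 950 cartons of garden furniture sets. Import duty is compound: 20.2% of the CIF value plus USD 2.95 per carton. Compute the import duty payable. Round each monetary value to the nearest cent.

Ad valorem component: 303877.97 × 20.2% = 61383.35
Specific component: 950 × 2.95 = 2802.50
Import duty = 61383.35 + 2802.50 = 64185.85

Import duty: USD 64185.85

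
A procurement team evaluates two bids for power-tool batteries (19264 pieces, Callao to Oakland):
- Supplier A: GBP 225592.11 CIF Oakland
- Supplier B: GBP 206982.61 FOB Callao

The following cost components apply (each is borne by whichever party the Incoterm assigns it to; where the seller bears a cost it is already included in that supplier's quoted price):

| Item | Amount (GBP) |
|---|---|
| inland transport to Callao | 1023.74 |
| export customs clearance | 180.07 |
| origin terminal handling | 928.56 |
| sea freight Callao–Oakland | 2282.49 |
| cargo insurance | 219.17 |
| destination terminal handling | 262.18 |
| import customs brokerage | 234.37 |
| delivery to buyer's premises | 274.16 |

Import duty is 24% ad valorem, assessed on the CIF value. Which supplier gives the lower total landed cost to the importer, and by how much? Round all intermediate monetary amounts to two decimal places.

Supplier B is cheaper by GBP 19973.73

Supplier A (CIF):
The CIF price already equals the CIF value: 225592.11
Import duty = 225592.11 × 24% = 54142.11
Buyer bears (A): 262.18 + 234.37 + 274.16 = 770.71
Landed cost (A) = invoice 225592.11 + 770.71 + duty 54142.11 = 280504.93
Supplier B (FOB):
CIF value = FOB price + freight + insurance = 206982.61 + 2282.49 + 219.17 = 209484.27
Import duty = 209484.27 × 24% = 50276.22
Buyer bears (B): 2282.49 + 219.17 + 262.18 + 234.37 + 274.16 = 3272.37
Landed cost (B) = invoice 206982.61 + 3272.37 + duty 50276.22 = 260531.20
Difference = |280504.93 − 260531.20| = 19973.73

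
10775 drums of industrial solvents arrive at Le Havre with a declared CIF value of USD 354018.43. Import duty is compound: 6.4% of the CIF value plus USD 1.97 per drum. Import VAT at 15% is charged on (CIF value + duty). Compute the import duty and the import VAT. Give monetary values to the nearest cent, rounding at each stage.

Import duty: USD 43883.93; import VAT: USD 59685.35

Ad valorem component: 354018.43 × 6.4% = 22657.18
Specific component: 10775 × 1.97 = 21226.75
Import duty = 22657.18 + 21226.75 = 43883.93
VAT base = CIF + duty = 354018.43 + 43883.93 = 397902.36
Import VAT = 397902.36 × 15% = 59685.35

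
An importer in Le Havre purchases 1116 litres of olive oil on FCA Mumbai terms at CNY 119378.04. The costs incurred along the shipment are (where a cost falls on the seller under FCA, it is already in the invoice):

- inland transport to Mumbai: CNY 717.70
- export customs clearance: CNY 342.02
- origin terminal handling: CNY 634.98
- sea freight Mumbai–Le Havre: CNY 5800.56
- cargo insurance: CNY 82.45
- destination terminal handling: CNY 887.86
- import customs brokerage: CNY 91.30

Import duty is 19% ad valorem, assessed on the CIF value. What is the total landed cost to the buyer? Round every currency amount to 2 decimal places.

Total landed cost: CNY 150795.44

FCA: the seller delivers export-cleared goods to the carrier; the buyer bears costs from that point.
Already in the invoice (seller's account under FCA): inland to port, export clearance — exclude.
CIF value = FCA price + origin terminal + freight + insurance = 119378.04 + 634.98 + 5800.56 + 82.45 = 125896.03
Import duty = 125896.03 × 19% = 23920.25
Buyer bears: origin terminal 634.98 + freight 5800.56 + insurance 82.45 + destination terminal 887.86 + brokerage 91.30 + duty 23920.25 = 31417.40
Landed cost = invoice 119378.04 + 31417.40 = 150795.44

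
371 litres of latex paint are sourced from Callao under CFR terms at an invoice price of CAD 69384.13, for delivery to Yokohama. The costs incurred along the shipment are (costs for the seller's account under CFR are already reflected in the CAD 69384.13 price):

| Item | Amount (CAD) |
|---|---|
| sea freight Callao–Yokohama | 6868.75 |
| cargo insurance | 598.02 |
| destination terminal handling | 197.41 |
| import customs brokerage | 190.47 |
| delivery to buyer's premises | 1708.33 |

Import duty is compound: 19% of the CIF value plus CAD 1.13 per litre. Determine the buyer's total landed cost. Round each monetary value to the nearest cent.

CFR: the seller pays costs through ocean freight to the destination port, but not insurance.
Already in the invoice (seller's account under CFR): freight — exclude.
CIF value = CFR price + insurance = 69384.13 + 598.02 = 69982.15
Ad valorem component: 69982.15 × 19% = 13296.61
Specific component: 371 × 1.13 = 419.23
Import duty = 13296.61 + 419.23 = 13715.84
Buyer bears: insurance 598.02 + destination terminal 197.41 + brokerage 190.47 + delivery 1708.33 + duty 13715.84 = 16410.07
Landed cost = invoice 69384.13 + 16410.07 = 85794.20

Total landed cost: CAD 85794.20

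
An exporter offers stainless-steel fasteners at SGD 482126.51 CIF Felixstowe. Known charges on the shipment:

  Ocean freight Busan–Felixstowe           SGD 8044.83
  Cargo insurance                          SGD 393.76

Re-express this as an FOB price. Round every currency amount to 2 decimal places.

FOB price: SGD 473687.92

From CIF to FOB, the seller no longer bears: freight, insurance.
FOB price = 482126.51 − 8044.83 − 393.76 = 473687.92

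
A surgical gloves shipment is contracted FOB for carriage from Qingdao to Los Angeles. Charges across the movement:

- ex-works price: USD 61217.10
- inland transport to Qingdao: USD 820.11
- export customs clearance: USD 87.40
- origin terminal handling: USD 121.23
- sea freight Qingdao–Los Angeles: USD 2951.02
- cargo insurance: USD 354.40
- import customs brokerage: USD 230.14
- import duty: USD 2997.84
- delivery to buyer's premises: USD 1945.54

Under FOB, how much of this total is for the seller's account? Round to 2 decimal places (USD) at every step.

Seller's account: USD 62245.84

FOB: the seller bears costs until goods are on board at the origin port; the buyer bears freight, insurance and all costs thereafter.
Seller's account: goods 61217.10 + inland to port 820.11 + export clearance 87.40 + origin terminal 121.23 = 62245.84
Buyer's account: freight 2951.02 + insurance 354.40 + brokerage 230.14 + duty 2997.84 + delivery 1945.54 = 8478.94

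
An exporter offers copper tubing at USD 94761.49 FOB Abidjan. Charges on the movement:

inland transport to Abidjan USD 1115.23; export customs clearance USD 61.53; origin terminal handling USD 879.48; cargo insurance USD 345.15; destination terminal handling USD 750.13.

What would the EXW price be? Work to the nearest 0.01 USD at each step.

EXW price: USD 92705.25

Not relevant to the conversion: destination terminal, insurance — on the buyer under both terms; not part of either seller's price.
From FOB to EXW, the seller no longer bears: inland to port, export clearance, origin terminal.
EXW price = 94761.49 − 1115.23 − 61.53 − 879.48 = 92705.25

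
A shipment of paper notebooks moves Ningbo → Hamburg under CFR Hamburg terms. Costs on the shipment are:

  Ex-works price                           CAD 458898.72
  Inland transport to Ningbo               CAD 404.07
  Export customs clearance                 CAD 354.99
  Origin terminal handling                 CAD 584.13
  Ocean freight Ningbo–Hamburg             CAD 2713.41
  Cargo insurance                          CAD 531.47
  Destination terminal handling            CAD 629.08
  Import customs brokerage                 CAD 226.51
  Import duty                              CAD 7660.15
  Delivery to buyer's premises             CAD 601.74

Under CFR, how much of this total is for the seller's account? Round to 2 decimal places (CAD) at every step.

Seller's account: CAD 462955.32

CFR: the seller pays costs through ocean freight to the destination port, but not insurance.
Seller's account: goods 458898.72 + inland to port 404.07 + export clearance 354.99 + origin terminal 584.13 + freight 2713.41 = 462955.32
Buyer's account: insurance 531.47 + destination terminal 629.08 + brokerage 226.51 + duty 7660.15 + delivery 601.74 = 9648.95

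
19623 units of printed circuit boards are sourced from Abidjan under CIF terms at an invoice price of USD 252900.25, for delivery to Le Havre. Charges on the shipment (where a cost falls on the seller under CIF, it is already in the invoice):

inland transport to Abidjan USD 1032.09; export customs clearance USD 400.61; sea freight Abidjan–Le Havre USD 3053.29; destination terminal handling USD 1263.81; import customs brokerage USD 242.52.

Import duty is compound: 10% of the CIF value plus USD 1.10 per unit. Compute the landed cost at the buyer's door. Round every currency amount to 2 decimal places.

Total landed cost: USD 301281.91

CIF: the seller pays costs through ocean freight and marine insurance to the destination port.
Already in the invoice (seller's account under CIF): inland to port, export clearance, freight — exclude.
The CIF price already equals the CIF value: 252900.25
Ad valorem component: 252900.25 × 10% = 25290.03
Specific component: 19623 × 1.10 = 21585.30
Import duty = 25290.03 + 21585.30 = 46875.33
Buyer bears: destination terminal 1263.81 + brokerage 242.52 + duty 46875.33 = 48381.66
Landed cost = invoice 252900.25 + 48381.66 = 301281.91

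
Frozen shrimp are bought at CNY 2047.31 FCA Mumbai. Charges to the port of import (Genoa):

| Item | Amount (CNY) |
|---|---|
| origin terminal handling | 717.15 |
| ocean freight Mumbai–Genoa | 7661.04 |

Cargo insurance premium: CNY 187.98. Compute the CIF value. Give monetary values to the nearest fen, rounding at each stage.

CIF value: CNY 10613.48

CIF = FCA price + pre-shipment costs + freight + insurance
CIF = 2047.31 + 717.15 + 7661.04 + 187.98 = 10613.48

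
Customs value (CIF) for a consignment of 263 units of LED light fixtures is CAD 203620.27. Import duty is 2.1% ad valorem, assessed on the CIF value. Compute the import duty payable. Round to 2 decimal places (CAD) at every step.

Import duty = 203620.27 × 2.1% = 4276.03

Import duty: CAD 4276.03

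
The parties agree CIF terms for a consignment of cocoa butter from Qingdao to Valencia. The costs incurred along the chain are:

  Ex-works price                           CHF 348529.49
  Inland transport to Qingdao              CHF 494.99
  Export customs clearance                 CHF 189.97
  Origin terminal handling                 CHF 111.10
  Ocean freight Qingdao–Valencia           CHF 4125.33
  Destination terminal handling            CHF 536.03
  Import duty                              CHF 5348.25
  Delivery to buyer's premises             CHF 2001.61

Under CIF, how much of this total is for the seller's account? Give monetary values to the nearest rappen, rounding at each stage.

CIF: the seller pays costs through ocean freight and marine insurance to the destination port.
Seller's account: goods 348529.49 + inland to port 494.99 + export clearance 189.97 + origin terminal 111.10 + freight 4125.33 = 353450.88
Buyer's account: destination terminal 536.03 + duty 5348.25 + delivery 2001.61 = 7885.89

Seller's account: CHF 353450.88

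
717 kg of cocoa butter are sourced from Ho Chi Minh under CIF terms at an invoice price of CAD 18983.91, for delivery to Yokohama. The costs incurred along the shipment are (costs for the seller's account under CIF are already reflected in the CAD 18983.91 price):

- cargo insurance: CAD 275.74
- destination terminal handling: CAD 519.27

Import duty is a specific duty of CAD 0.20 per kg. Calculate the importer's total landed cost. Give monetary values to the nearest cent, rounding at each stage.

CIF: the seller pays costs through ocean freight and marine insurance to the destination port.
Already in the invoice (seller's account under CIF): insurance — exclude.
The CIF price already equals the CIF value: 18983.91
Import duty = 717 × 0.20 = 143.40
Buyer bears: destination terminal 519.27 + duty 143.40 = 662.67
Landed cost = invoice 18983.91 + 662.67 = 19646.58

Total landed cost: CAD 19646.58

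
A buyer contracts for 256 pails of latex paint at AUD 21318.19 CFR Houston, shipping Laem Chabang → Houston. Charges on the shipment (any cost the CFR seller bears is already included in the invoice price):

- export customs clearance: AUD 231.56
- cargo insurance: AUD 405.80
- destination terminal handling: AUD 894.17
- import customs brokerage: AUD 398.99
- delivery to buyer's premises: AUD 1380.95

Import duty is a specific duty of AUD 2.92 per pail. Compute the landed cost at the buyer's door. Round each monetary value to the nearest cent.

CFR: the seller pays costs through ocean freight to the destination port, but not insurance.
Already in the invoice (seller's account under CFR): export clearance — exclude.
CIF value = CFR price + insurance = 21318.19 + 405.80 = 21723.99
Import duty = 256 × 2.92 = 747.52
Buyer bears: insurance 405.80 + destination terminal 894.17 + brokerage 398.99 + delivery 1380.95 + duty 747.52 = 3827.43
Landed cost = invoice 21318.19 + 3827.43 = 25145.62

Total landed cost: AUD 25145.62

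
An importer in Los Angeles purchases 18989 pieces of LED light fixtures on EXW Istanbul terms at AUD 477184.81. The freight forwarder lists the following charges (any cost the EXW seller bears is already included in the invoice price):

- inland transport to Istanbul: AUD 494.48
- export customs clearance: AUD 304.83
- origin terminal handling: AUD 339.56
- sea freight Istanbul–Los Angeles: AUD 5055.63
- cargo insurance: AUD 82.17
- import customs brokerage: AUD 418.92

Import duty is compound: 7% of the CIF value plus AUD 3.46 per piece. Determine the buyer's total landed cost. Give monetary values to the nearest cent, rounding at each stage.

EXW: the seller makes goods available at their premises; the buyer bears all onward costs.
CIF value = EXW price + inland to port + export clearance + origin terminal + freight + insurance = 477184.81 + 494.48 + 304.83 + 339.56 + 5055.63 + 82.17 = 483461.48
Ad valorem component: 483461.48 × 7% = 33842.30
Specific component: 18989 × 3.46 = 65701.94
Import duty = 33842.30 + 65701.94 = 99544.24
Buyer bears: inland to port 494.48 + export clearance 304.83 + origin terminal 339.56 + freight 5055.63 + insurance 82.17 + brokerage 418.92 + duty 99544.24 = 106239.83
Landed cost = invoice 477184.81 + 106239.83 = 583424.64

Total landed cost: AUD 583424.64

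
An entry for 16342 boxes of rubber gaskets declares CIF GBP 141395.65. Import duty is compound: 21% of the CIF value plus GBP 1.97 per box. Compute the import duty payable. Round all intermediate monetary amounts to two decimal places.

Import duty: GBP 61886.83

Ad valorem component: 141395.65 × 21% = 29693.09
Specific component: 16342 × 1.97 = 32193.74
Import duty = 29693.09 + 32193.74 = 61886.83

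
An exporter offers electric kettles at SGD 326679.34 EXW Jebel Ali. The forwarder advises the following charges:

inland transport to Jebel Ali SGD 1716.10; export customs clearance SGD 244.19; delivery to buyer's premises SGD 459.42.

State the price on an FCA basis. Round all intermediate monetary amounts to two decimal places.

FCA price: SGD 328639.63

Not relevant to the conversion: delivery — on the buyer under both terms; not part of either seller's price.
From EXW to FCA, the seller additionally bears: inland to port, export clearance.
FCA price = 326679.34 + 1716.10 + 244.19 = 328639.63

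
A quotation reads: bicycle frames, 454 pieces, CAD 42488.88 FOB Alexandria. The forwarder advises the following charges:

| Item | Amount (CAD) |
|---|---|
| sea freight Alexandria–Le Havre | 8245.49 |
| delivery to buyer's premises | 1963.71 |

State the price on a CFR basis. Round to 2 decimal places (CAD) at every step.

CFR price: CAD 50734.37

Not relevant to the conversion: delivery — on the buyer under both terms; not part of either seller's price.
From FOB to CFR, the seller additionally bears: freight.
CFR price = 42488.88 + 8245.49 = 50734.37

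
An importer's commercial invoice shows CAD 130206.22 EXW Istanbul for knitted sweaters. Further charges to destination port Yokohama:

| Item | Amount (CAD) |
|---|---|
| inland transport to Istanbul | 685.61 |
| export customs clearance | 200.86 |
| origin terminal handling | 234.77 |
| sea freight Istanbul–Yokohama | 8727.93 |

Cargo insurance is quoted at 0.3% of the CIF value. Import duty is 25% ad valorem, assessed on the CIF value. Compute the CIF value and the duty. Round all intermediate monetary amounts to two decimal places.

CIF value: CAD 140476.82; import duty: CAD 35119.21

Let C be the CIF value. C = EXW price + pre-shipment costs + freight + 0.3% × C
C − 0.3% × C = 130206.22 + 685.61 + 200.86 + 234.77 + 8727.93
0.997 × C = 140055.39
C = 140055.39 / 0.997 = 140476.82
Insurance premium = 0.3% × 140476.82 = 421.43
Import duty = 140476.82 × 25% = 35119.21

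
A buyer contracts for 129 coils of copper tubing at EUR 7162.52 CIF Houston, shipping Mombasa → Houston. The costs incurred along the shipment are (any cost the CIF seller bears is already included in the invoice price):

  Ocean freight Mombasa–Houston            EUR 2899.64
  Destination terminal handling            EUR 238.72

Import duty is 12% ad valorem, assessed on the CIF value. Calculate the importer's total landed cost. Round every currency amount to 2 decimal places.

CIF: the seller pays costs through ocean freight and marine insurance to the destination port.
Already in the invoice (seller's account under CIF): freight — exclude.
The CIF price already equals the CIF value: 7162.52
Import duty = 7162.52 × 12% = 859.50
Buyer bears: destination terminal 238.72 + duty 859.50 = 1098.22
Landed cost = invoice 7162.52 + 1098.22 = 8260.74

Total landed cost: EUR 8260.74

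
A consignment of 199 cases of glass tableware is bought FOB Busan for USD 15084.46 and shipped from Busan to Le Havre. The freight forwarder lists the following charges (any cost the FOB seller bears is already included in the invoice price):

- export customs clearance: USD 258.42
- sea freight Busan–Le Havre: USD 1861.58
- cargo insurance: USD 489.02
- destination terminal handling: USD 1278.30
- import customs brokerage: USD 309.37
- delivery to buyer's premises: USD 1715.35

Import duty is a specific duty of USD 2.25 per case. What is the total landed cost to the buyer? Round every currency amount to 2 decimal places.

Total landed cost: USD 21185.83

FOB: the seller bears costs until goods are on board at the origin port; the buyer bears freight, insurance and all costs thereafter.
Already in the invoice (seller's account under FOB): export clearance — exclude.
CIF value = FOB price + freight + insurance = 15084.46 + 1861.58 + 489.02 = 17435.06
Import duty = 199 × 2.25 = 447.75
Buyer bears: freight 1861.58 + insurance 489.02 + destination terminal 1278.30 + brokerage 309.37 + delivery 1715.35 + duty 447.75 = 6101.37
Landed cost = invoice 15084.46 + 6101.37 = 21185.83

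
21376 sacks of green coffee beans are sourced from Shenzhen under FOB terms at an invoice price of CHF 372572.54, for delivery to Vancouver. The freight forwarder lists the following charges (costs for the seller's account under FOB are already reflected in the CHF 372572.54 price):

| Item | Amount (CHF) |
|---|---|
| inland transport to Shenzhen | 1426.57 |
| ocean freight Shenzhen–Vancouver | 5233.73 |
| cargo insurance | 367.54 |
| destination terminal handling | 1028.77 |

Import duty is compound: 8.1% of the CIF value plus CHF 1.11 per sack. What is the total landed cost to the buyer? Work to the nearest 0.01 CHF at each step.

FOB: the seller bears costs until goods are on board at the origin port; the buyer bears freight, insurance and all costs thereafter.
Already in the invoice (seller's account under FOB): inland to port — exclude.
CIF value = FOB price + freight + insurance = 372572.54 + 5233.73 + 367.54 = 378173.81
Ad valorem component: 378173.81 × 8.1% = 30632.08
Specific component: 21376 × 1.11 = 23727.36
Import duty = 30632.08 + 23727.36 = 54359.44
Buyer bears: freight 5233.73 + insurance 367.54 + destination terminal 1028.77 + duty 54359.44 = 60989.48
Landed cost = invoice 372572.54 + 60989.48 = 433562.02

Total landed cost: CHF 433562.02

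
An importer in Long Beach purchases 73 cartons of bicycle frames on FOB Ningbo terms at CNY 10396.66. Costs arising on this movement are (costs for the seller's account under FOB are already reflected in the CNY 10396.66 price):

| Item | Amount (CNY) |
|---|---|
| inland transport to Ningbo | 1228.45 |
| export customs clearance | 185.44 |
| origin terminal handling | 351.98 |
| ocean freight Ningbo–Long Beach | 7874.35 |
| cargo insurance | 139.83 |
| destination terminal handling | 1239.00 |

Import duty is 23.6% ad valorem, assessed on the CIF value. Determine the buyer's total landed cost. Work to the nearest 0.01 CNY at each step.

Total landed cost: CNY 23994.80

FOB: the seller bears costs until goods are on board at the origin port; the buyer bears freight, insurance and all costs thereafter.
Already in the invoice (seller's account under FOB): inland to port, export clearance, origin terminal — exclude.
CIF value = FOB price + freight + insurance = 10396.66 + 7874.35 + 139.83 = 18410.84
Import duty = 18410.84 × 23.6% = 4344.96
Buyer bears: freight 7874.35 + insurance 139.83 + destination terminal 1239.00 + duty 4344.96 = 13598.14
Landed cost = invoice 10396.66 + 13598.14 = 23994.80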